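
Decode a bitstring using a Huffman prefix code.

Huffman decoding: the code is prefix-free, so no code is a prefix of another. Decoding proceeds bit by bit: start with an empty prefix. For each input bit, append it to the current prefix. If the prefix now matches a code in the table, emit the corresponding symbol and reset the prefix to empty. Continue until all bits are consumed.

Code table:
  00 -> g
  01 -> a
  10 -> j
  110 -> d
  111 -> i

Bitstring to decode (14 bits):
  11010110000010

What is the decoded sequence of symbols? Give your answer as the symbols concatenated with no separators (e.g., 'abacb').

Bit 0: prefix='1' (no match yet)
Bit 1: prefix='11' (no match yet)
Bit 2: prefix='110' -> emit 'd', reset
Bit 3: prefix='1' (no match yet)
Bit 4: prefix='10' -> emit 'j', reset
Bit 5: prefix='1' (no match yet)
Bit 6: prefix='11' (no match yet)
Bit 7: prefix='110' -> emit 'd', reset
Bit 8: prefix='0' (no match yet)
Bit 9: prefix='00' -> emit 'g', reset
Bit 10: prefix='0' (no match yet)
Bit 11: prefix='00' -> emit 'g', reset
Bit 12: prefix='1' (no match yet)
Bit 13: prefix='10' -> emit 'j', reset

Answer: djdggj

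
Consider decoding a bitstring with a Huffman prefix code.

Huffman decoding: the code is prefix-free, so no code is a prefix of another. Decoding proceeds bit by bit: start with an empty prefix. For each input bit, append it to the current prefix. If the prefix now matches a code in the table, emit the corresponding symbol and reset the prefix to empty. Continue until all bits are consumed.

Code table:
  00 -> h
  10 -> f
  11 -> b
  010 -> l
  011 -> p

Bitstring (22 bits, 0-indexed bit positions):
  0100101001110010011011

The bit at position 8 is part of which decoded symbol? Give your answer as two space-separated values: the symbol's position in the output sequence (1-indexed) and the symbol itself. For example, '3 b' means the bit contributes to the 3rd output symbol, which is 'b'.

Answer: 4 p

Derivation:
Bit 0: prefix='0' (no match yet)
Bit 1: prefix='01' (no match yet)
Bit 2: prefix='010' -> emit 'l', reset
Bit 3: prefix='0' (no match yet)
Bit 4: prefix='01' (no match yet)
Bit 5: prefix='010' -> emit 'l', reset
Bit 6: prefix='1' (no match yet)
Bit 7: prefix='10' -> emit 'f', reset
Bit 8: prefix='0' (no match yet)
Bit 9: prefix='01' (no match yet)
Bit 10: prefix='011' -> emit 'p', reset
Bit 11: prefix='1' (no match yet)
Bit 12: prefix='10' -> emit 'f', reset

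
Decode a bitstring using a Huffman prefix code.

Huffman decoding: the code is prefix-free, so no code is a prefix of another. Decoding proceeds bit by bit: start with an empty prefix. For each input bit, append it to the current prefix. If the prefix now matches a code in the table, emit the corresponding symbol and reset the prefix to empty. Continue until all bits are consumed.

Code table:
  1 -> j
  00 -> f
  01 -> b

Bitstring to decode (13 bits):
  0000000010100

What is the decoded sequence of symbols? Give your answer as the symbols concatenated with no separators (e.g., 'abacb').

Bit 0: prefix='0' (no match yet)
Bit 1: prefix='00' -> emit 'f', reset
Bit 2: prefix='0' (no match yet)
Bit 3: prefix='00' -> emit 'f', reset
Bit 4: prefix='0' (no match yet)
Bit 5: prefix='00' -> emit 'f', reset
Bit 6: prefix='0' (no match yet)
Bit 7: prefix='00' -> emit 'f', reset
Bit 8: prefix='1' -> emit 'j', reset
Bit 9: prefix='0' (no match yet)
Bit 10: prefix='01' -> emit 'b', reset
Bit 11: prefix='0' (no match yet)
Bit 12: prefix='00' -> emit 'f', reset

Answer: ffffjbf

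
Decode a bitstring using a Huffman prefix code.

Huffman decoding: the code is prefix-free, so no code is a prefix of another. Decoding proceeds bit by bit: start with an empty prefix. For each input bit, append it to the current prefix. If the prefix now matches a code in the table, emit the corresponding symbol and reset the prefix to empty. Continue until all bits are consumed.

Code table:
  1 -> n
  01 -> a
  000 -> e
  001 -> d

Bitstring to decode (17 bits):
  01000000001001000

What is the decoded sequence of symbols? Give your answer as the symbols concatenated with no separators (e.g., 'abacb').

Bit 0: prefix='0' (no match yet)
Bit 1: prefix='01' -> emit 'a', reset
Bit 2: prefix='0' (no match yet)
Bit 3: prefix='00' (no match yet)
Bit 4: prefix='000' -> emit 'e', reset
Bit 5: prefix='0' (no match yet)
Bit 6: prefix='00' (no match yet)
Bit 7: prefix='000' -> emit 'e', reset
Bit 8: prefix='0' (no match yet)
Bit 9: prefix='00' (no match yet)
Bit 10: prefix='001' -> emit 'd', reset
Bit 11: prefix='0' (no match yet)
Bit 12: prefix='00' (no match yet)
Bit 13: prefix='001' -> emit 'd', reset
Bit 14: prefix='0' (no match yet)
Bit 15: prefix='00' (no match yet)
Bit 16: prefix='000' -> emit 'e', reset

Answer: aeedde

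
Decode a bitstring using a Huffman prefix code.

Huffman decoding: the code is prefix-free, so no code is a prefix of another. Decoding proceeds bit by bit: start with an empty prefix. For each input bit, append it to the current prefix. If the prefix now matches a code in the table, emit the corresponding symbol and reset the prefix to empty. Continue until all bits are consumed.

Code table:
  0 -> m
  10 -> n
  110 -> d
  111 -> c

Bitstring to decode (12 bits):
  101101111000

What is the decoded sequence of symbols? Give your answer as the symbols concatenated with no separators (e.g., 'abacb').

Answer: ndcnmm

Derivation:
Bit 0: prefix='1' (no match yet)
Bit 1: prefix='10' -> emit 'n', reset
Bit 2: prefix='1' (no match yet)
Bit 3: prefix='11' (no match yet)
Bit 4: prefix='110' -> emit 'd', reset
Bit 5: prefix='1' (no match yet)
Bit 6: prefix='11' (no match yet)
Bit 7: prefix='111' -> emit 'c', reset
Bit 8: prefix='1' (no match yet)
Bit 9: prefix='10' -> emit 'n', reset
Bit 10: prefix='0' -> emit 'm', reset
Bit 11: prefix='0' -> emit 'm', reset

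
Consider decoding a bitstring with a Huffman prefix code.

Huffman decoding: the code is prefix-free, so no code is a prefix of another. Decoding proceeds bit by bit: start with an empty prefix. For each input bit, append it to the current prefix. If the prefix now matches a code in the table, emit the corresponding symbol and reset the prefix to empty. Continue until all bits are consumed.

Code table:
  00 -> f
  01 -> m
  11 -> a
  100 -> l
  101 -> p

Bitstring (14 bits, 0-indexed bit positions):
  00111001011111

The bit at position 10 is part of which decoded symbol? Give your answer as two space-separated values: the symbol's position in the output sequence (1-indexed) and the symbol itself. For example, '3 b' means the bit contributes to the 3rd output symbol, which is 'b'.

Answer: 5 a

Derivation:
Bit 0: prefix='0' (no match yet)
Bit 1: prefix='00' -> emit 'f', reset
Bit 2: prefix='1' (no match yet)
Bit 3: prefix='11' -> emit 'a', reset
Bit 4: prefix='1' (no match yet)
Bit 5: prefix='10' (no match yet)
Bit 6: prefix='100' -> emit 'l', reset
Bit 7: prefix='1' (no match yet)
Bit 8: prefix='10' (no match yet)
Bit 9: prefix='101' -> emit 'p', reset
Bit 10: prefix='1' (no match yet)
Bit 11: prefix='11' -> emit 'a', reset
Bit 12: prefix='1' (no match yet)
Bit 13: prefix='11' -> emit 'a', reset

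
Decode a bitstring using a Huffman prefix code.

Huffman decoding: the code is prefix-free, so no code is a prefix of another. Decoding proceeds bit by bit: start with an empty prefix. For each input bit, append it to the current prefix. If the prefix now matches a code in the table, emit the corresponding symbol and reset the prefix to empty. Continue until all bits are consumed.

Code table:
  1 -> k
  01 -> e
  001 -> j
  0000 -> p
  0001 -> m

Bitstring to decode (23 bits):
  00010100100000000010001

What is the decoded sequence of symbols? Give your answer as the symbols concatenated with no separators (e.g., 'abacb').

Bit 0: prefix='0' (no match yet)
Bit 1: prefix='00' (no match yet)
Bit 2: prefix='000' (no match yet)
Bit 3: prefix='0001' -> emit 'm', reset
Bit 4: prefix='0' (no match yet)
Bit 5: prefix='01' -> emit 'e', reset
Bit 6: prefix='0' (no match yet)
Bit 7: prefix='00' (no match yet)
Bit 8: prefix='001' -> emit 'j', reset
Bit 9: prefix='0' (no match yet)
Bit 10: prefix='00' (no match yet)
Bit 11: prefix='000' (no match yet)
Bit 12: prefix='0000' -> emit 'p', reset
Bit 13: prefix='0' (no match yet)
Bit 14: prefix='00' (no match yet)
Bit 15: prefix='000' (no match yet)
Bit 16: prefix='0000' -> emit 'p', reset
Bit 17: prefix='0' (no match yet)
Bit 18: prefix='01' -> emit 'e', reset
Bit 19: prefix='0' (no match yet)
Bit 20: prefix='00' (no match yet)
Bit 21: prefix='000' (no match yet)
Bit 22: prefix='0001' -> emit 'm', reset

Answer: mejppem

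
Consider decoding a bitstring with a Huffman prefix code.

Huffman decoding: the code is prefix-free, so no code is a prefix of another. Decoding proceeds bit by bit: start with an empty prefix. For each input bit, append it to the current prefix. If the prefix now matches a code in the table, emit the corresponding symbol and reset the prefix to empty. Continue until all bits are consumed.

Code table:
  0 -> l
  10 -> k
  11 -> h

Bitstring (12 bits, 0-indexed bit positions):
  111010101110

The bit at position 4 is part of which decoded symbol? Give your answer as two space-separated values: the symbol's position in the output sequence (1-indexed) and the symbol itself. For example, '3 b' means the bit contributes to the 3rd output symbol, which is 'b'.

Answer: 3 k

Derivation:
Bit 0: prefix='1' (no match yet)
Bit 1: prefix='11' -> emit 'h', reset
Bit 2: prefix='1' (no match yet)
Bit 3: prefix='10' -> emit 'k', reset
Bit 4: prefix='1' (no match yet)
Bit 5: prefix='10' -> emit 'k', reset
Bit 6: prefix='1' (no match yet)
Bit 7: prefix='10' -> emit 'k', reset
Bit 8: prefix='1' (no match yet)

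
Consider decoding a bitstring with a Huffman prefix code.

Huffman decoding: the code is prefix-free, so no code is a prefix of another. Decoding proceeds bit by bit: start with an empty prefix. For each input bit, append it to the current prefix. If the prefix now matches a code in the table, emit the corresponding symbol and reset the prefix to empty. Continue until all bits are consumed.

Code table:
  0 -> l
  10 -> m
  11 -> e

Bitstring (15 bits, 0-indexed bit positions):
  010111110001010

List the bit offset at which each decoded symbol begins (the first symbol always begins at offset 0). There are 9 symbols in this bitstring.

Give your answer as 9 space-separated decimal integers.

Answer: 0 1 3 5 7 9 10 11 13

Derivation:
Bit 0: prefix='0' -> emit 'l', reset
Bit 1: prefix='1' (no match yet)
Bit 2: prefix='10' -> emit 'm', reset
Bit 3: prefix='1' (no match yet)
Bit 4: prefix='11' -> emit 'e', reset
Bit 5: prefix='1' (no match yet)
Bit 6: prefix='11' -> emit 'e', reset
Bit 7: prefix='1' (no match yet)
Bit 8: prefix='10' -> emit 'm', reset
Bit 9: prefix='0' -> emit 'l', reset
Bit 10: prefix='0' -> emit 'l', reset
Bit 11: prefix='1' (no match yet)
Bit 12: prefix='10' -> emit 'm', reset
Bit 13: prefix='1' (no match yet)
Bit 14: prefix='10' -> emit 'm', reset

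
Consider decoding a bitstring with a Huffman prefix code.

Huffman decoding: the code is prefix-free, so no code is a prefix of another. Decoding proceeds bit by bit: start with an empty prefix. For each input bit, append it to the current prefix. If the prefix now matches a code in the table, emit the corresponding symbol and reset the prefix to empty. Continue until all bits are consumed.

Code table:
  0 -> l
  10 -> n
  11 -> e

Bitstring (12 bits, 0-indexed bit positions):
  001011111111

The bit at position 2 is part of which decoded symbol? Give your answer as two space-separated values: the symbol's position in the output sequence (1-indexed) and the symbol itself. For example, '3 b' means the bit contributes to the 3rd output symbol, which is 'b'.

Bit 0: prefix='0' -> emit 'l', reset
Bit 1: prefix='0' -> emit 'l', reset
Bit 2: prefix='1' (no match yet)
Bit 3: prefix='10' -> emit 'n', reset
Bit 4: prefix='1' (no match yet)
Bit 5: prefix='11' -> emit 'e', reset
Bit 6: prefix='1' (no match yet)

Answer: 3 n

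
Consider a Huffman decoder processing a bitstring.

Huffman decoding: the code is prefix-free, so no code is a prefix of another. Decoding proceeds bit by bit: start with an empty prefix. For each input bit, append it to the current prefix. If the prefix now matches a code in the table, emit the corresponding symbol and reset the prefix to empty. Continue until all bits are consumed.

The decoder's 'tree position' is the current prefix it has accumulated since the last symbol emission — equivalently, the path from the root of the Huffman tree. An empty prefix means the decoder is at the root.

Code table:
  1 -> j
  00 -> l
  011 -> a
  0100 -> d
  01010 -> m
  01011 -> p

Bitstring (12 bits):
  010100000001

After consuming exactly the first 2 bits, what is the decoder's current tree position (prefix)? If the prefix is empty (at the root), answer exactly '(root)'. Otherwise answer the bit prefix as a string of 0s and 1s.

Answer: 01

Derivation:
Bit 0: prefix='0' (no match yet)
Bit 1: prefix='01' (no match yet)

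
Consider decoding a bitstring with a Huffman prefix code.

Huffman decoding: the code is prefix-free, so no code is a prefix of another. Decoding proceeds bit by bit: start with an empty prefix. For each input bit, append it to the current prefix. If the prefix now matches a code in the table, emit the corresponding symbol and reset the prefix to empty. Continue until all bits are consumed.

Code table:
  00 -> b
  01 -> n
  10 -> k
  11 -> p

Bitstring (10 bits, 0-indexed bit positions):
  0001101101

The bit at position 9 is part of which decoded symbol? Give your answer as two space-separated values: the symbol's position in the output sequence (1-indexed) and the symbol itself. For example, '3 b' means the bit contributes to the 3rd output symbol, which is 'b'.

Answer: 5 n

Derivation:
Bit 0: prefix='0' (no match yet)
Bit 1: prefix='00' -> emit 'b', reset
Bit 2: prefix='0' (no match yet)
Bit 3: prefix='01' -> emit 'n', reset
Bit 4: prefix='1' (no match yet)
Bit 5: prefix='10' -> emit 'k', reset
Bit 6: prefix='1' (no match yet)
Bit 7: prefix='11' -> emit 'p', reset
Bit 8: prefix='0' (no match yet)
Bit 9: prefix='01' -> emit 'n', reset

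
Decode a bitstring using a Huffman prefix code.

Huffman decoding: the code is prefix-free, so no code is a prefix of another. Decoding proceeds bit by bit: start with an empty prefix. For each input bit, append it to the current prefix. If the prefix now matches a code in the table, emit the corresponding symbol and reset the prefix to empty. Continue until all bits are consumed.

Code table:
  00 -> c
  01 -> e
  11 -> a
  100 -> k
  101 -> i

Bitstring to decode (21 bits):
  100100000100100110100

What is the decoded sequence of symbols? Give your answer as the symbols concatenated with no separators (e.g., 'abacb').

Bit 0: prefix='1' (no match yet)
Bit 1: prefix='10' (no match yet)
Bit 2: prefix='100' -> emit 'k', reset
Bit 3: prefix='1' (no match yet)
Bit 4: prefix='10' (no match yet)
Bit 5: prefix='100' -> emit 'k', reset
Bit 6: prefix='0' (no match yet)
Bit 7: prefix='00' -> emit 'c', reset
Bit 8: prefix='0' (no match yet)
Bit 9: prefix='01' -> emit 'e', reset
Bit 10: prefix='0' (no match yet)
Bit 11: prefix='00' -> emit 'c', reset
Bit 12: prefix='1' (no match yet)
Bit 13: prefix='10' (no match yet)
Bit 14: prefix='100' -> emit 'k', reset
Bit 15: prefix='1' (no match yet)
Bit 16: prefix='11' -> emit 'a', reset
Bit 17: prefix='0' (no match yet)
Bit 18: prefix='01' -> emit 'e', reset
Bit 19: prefix='0' (no match yet)
Bit 20: prefix='00' -> emit 'c', reset

Answer: kkceckaec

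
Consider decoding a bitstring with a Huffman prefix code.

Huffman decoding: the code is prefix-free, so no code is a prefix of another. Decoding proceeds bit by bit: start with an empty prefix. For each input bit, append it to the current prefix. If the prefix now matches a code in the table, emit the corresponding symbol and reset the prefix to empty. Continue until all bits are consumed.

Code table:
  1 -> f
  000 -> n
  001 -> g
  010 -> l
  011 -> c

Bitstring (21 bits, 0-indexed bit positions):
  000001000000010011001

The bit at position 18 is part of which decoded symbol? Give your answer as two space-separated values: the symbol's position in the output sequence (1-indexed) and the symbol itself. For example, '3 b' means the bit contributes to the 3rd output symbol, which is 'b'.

Answer: 7 g

Derivation:
Bit 0: prefix='0' (no match yet)
Bit 1: prefix='00' (no match yet)
Bit 2: prefix='000' -> emit 'n', reset
Bit 3: prefix='0' (no match yet)
Bit 4: prefix='00' (no match yet)
Bit 5: prefix='001' -> emit 'g', reset
Bit 6: prefix='0' (no match yet)
Bit 7: prefix='00' (no match yet)
Bit 8: prefix='000' -> emit 'n', reset
Bit 9: prefix='0' (no match yet)
Bit 10: prefix='00' (no match yet)
Bit 11: prefix='000' -> emit 'n', reset
Bit 12: prefix='0' (no match yet)
Bit 13: prefix='01' (no match yet)
Bit 14: prefix='010' -> emit 'l', reset
Bit 15: prefix='0' (no match yet)
Bit 16: prefix='01' (no match yet)
Bit 17: prefix='011' -> emit 'c', reset
Bit 18: prefix='0' (no match yet)
Bit 19: prefix='00' (no match yet)
Bit 20: prefix='001' -> emit 'g', reset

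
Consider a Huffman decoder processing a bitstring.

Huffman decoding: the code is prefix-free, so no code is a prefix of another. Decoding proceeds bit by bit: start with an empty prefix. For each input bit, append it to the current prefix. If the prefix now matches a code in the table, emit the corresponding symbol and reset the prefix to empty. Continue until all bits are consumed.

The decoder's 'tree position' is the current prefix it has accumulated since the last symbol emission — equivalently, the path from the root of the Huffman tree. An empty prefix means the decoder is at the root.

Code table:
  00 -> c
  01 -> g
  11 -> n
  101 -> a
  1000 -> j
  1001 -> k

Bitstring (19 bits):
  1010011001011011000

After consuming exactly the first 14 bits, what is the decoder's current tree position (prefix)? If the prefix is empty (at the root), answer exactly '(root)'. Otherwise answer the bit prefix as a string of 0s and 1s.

Answer: 10

Derivation:
Bit 0: prefix='1' (no match yet)
Bit 1: prefix='10' (no match yet)
Bit 2: prefix='101' -> emit 'a', reset
Bit 3: prefix='0' (no match yet)
Bit 4: prefix='00' -> emit 'c', reset
Bit 5: prefix='1' (no match yet)
Bit 6: prefix='11' -> emit 'n', reset
Bit 7: prefix='0' (no match yet)
Bit 8: prefix='00' -> emit 'c', reset
Bit 9: prefix='1' (no match yet)
Bit 10: prefix='10' (no match yet)
Bit 11: prefix='101' -> emit 'a', reset
Bit 12: prefix='1' (no match yet)
Bit 13: prefix='10' (no match yet)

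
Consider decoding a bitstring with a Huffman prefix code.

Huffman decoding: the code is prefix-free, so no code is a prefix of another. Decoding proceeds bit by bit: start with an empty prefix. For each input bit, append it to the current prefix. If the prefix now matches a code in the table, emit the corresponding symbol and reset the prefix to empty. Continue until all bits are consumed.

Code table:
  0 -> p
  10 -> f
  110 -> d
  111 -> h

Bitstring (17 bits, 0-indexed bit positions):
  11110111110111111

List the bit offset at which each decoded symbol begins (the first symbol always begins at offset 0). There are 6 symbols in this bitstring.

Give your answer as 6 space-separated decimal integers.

Bit 0: prefix='1' (no match yet)
Bit 1: prefix='11' (no match yet)
Bit 2: prefix='111' -> emit 'h', reset
Bit 3: prefix='1' (no match yet)
Bit 4: prefix='10' -> emit 'f', reset
Bit 5: prefix='1' (no match yet)
Bit 6: prefix='11' (no match yet)
Bit 7: prefix='111' -> emit 'h', reset
Bit 8: prefix='1' (no match yet)
Bit 9: prefix='11' (no match yet)
Bit 10: prefix='110' -> emit 'd', reset
Bit 11: prefix='1' (no match yet)
Bit 12: prefix='11' (no match yet)
Bit 13: prefix='111' -> emit 'h', reset
Bit 14: prefix='1' (no match yet)
Bit 15: prefix='11' (no match yet)
Bit 16: prefix='111' -> emit 'h', reset

Answer: 0 3 5 8 11 14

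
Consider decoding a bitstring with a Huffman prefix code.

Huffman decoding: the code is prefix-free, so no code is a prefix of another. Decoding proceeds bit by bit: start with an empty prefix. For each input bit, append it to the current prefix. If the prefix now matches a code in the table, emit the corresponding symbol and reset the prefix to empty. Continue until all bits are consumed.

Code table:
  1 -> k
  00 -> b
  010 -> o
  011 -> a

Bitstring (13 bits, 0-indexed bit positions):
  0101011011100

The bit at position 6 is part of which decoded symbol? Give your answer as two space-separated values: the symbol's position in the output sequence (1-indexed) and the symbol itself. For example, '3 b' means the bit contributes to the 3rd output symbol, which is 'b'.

Bit 0: prefix='0' (no match yet)
Bit 1: prefix='01' (no match yet)
Bit 2: prefix='010' -> emit 'o', reset
Bit 3: prefix='1' -> emit 'k', reset
Bit 4: prefix='0' (no match yet)
Bit 5: prefix='01' (no match yet)
Bit 6: prefix='011' -> emit 'a', reset
Bit 7: prefix='0' (no match yet)
Bit 8: prefix='01' (no match yet)
Bit 9: prefix='011' -> emit 'a', reset
Bit 10: prefix='1' -> emit 'k', reset

Answer: 3 a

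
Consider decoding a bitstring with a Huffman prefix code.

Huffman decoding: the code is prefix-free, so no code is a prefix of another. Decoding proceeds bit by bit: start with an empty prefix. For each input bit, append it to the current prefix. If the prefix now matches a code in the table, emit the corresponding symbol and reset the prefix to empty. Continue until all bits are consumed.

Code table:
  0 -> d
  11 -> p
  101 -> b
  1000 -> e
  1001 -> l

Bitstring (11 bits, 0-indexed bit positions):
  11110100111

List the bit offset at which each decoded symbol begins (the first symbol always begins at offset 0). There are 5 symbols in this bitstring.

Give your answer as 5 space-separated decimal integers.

Answer: 0 2 4 5 9

Derivation:
Bit 0: prefix='1' (no match yet)
Bit 1: prefix='11' -> emit 'p', reset
Bit 2: prefix='1' (no match yet)
Bit 3: prefix='11' -> emit 'p', reset
Bit 4: prefix='0' -> emit 'd', reset
Bit 5: prefix='1' (no match yet)
Bit 6: prefix='10' (no match yet)
Bit 7: prefix='100' (no match yet)
Bit 8: prefix='1001' -> emit 'l', reset
Bit 9: prefix='1' (no match yet)
Bit 10: prefix='11' -> emit 'p', reset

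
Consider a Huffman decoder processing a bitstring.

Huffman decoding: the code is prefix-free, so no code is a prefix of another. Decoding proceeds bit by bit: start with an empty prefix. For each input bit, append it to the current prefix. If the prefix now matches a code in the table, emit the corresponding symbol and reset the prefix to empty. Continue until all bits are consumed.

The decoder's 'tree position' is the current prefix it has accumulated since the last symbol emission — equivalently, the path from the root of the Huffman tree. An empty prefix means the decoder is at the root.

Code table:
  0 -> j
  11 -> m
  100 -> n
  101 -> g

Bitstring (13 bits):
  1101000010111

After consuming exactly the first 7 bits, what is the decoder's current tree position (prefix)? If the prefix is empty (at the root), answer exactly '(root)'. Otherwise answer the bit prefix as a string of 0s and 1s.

Answer: (root)

Derivation:
Bit 0: prefix='1' (no match yet)
Bit 1: prefix='11' -> emit 'm', reset
Bit 2: prefix='0' -> emit 'j', reset
Bit 3: prefix='1' (no match yet)
Bit 4: prefix='10' (no match yet)
Bit 5: prefix='100' -> emit 'n', reset
Bit 6: prefix='0' -> emit 'j', reset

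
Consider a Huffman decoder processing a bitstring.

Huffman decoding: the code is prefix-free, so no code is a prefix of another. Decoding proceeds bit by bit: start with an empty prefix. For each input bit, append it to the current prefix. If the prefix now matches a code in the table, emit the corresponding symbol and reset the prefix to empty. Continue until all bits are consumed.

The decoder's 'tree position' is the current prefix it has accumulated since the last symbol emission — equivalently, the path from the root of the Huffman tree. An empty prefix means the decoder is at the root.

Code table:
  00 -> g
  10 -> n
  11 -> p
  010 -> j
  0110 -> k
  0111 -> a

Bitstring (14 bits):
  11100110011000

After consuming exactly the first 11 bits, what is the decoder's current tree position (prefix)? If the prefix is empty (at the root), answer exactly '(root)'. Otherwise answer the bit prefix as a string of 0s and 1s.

Answer: 011

Derivation:
Bit 0: prefix='1' (no match yet)
Bit 1: prefix='11' -> emit 'p', reset
Bit 2: prefix='1' (no match yet)
Bit 3: prefix='10' -> emit 'n', reset
Bit 4: prefix='0' (no match yet)
Bit 5: prefix='01' (no match yet)
Bit 6: prefix='011' (no match yet)
Bit 7: prefix='0110' -> emit 'k', reset
Bit 8: prefix='0' (no match yet)
Bit 9: prefix='01' (no match yet)
Bit 10: prefix='011' (no match yet)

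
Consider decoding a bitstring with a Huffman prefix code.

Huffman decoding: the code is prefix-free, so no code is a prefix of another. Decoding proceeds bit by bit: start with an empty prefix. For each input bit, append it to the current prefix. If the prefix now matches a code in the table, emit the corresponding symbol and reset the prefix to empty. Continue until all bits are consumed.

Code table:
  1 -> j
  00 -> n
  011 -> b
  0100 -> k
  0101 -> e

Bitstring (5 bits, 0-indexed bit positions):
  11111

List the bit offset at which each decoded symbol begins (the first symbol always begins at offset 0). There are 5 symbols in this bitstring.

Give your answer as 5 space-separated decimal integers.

Bit 0: prefix='1' -> emit 'j', reset
Bit 1: prefix='1' -> emit 'j', reset
Bit 2: prefix='1' -> emit 'j', reset
Bit 3: prefix='1' -> emit 'j', reset
Bit 4: prefix='1' -> emit 'j', reset

Answer: 0 1 2 3 4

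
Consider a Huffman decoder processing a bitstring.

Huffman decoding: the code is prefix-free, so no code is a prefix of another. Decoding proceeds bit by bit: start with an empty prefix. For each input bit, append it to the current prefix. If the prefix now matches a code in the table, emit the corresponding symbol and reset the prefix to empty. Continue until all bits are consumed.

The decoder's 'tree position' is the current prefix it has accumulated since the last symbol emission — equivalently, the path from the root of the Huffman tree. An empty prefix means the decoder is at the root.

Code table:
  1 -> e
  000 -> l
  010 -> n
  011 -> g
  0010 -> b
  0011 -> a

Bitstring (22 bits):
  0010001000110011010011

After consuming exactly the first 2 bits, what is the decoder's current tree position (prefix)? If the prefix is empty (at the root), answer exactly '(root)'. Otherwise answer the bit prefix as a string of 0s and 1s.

Answer: 00

Derivation:
Bit 0: prefix='0' (no match yet)
Bit 1: prefix='00' (no match yet)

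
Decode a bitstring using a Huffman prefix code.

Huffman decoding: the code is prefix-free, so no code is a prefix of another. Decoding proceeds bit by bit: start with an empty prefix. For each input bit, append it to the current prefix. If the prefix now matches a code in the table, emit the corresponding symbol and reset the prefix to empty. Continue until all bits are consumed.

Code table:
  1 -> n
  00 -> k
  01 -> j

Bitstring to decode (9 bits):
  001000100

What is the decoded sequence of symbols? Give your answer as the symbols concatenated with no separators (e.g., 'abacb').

Answer: knkjk

Derivation:
Bit 0: prefix='0' (no match yet)
Bit 1: prefix='00' -> emit 'k', reset
Bit 2: prefix='1' -> emit 'n', reset
Bit 3: prefix='0' (no match yet)
Bit 4: prefix='00' -> emit 'k', reset
Bit 5: prefix='0' (no match yet)
Bit 6: prefix='01' -> emit 'j', reset
Bit 7: prefix='0' (no match yet)
Bit 8: prefix='00' -> emit 'k', reset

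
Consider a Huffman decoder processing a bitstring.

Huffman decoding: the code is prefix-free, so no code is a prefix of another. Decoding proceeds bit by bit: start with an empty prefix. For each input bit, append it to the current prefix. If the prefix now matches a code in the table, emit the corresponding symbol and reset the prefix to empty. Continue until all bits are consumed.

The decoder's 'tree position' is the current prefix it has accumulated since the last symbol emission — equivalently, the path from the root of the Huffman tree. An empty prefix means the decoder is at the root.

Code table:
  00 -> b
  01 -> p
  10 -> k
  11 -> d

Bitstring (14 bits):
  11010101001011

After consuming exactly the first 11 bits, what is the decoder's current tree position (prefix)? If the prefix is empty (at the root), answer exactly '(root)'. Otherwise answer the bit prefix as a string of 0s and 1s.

Bit 0: prefix='1' (no match yet)
Bit 1: prefix='11' -> emit 'd', reset
Bit 2: prefix='0' (no match yet)
Bit 3: prefix='01' -> emit 'p', reset
Bit 4: prefix='0' (no match yet)
Bit 5: prefix='01' -> emit 'p', reset
Bit 6: prefix='0' (no match yet)
Bit 7: prefix='01' -> emit 'p', reset
Bit 8: prefix='0' (no match yet)
Bit 9: prefix='00' -> emit 'b', reset
Bit 10: prefix='1' (no match yet)

Answer: 1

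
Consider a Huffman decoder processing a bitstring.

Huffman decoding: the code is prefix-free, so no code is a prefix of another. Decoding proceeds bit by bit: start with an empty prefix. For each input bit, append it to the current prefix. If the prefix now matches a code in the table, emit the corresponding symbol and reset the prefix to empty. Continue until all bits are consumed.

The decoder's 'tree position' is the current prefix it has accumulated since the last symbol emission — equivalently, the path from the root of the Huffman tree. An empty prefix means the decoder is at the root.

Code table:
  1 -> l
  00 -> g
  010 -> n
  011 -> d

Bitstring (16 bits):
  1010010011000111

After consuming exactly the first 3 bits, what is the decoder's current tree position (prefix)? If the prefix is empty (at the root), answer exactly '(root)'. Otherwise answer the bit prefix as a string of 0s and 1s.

Answer: 01

Derivation:
Bit 0: prefix='1' -> emit 'l', reset
Bit 1: prefix='0' (no match yet)
Bit 2: prefix='01' (no match yet)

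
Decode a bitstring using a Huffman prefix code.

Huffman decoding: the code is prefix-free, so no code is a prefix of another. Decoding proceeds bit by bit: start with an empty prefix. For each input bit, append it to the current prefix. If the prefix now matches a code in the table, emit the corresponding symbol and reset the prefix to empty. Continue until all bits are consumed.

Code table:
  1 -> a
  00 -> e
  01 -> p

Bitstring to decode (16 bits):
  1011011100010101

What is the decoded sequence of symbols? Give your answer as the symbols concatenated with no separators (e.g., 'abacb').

Answer: apapaaeppp

Derivation:
Bit 0: prefix='1' -> emit 'a', reset
Bit 1: prefix='0' (no match yet)
Bit 2: prefix='01' -> emit 'p', reset
Bit 3: prefix='1' -> emit 'a', reset
Bit 4: prefix='0' (no match yet)
Bit 5: prefix='01' -> emit 'p', reset
Bit 6: prefix='1' -> emit 'a', reset
Bit 7: prefix='1' -> emit 'a', reset
Bit 8: prefix='0' (no match yet)
Bit 9: prefix='00' -> emit 'e', reset
Bit 10: prefix='0' (no match yet)
Bit 11: prefix='01' -> emit 'p', reset
Bit 12: prefix='0' (no match yet)
Bit 13: prefix='01' -> emit 'p', reset
Bit 14: prefix='0' (no match yet)
Bit 15: prefix='01' -> emit 'p', reset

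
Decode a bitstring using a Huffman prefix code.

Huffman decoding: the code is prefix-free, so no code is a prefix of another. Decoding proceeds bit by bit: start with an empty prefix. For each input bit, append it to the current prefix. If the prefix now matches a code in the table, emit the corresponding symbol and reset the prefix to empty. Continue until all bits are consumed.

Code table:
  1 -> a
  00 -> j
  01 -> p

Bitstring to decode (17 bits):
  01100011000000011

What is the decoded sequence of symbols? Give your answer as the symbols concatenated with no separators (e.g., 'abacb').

Bit 0: prefix='0' (no match yet)
Bit 1: prefix='01' -> emit 'p', reset
Bit 2: prefix='1' -> emit 'a', reset
Bit 3: prefix='0' (no match yet)
Bit 4: prefix='00' -> emit 'j', reset
Bit 5: prefix='0' (no match yet)
Bit 6: prefix='01' -> emit 'p', reset
Bit 7: prefix='1' -> emit 'a', reset
Bit 8: prefix='0' (no match yet)
Bit 9: prefix='00' -> emit 'j', reset
Bit 10: prefix='0' (no match yet)
Bit 11: prefix='00' -> emit 'j', reset
Bit 12: prefix='0' (no match yet)
Bit 13: prefix='00' -> emit 'j', reset
Bit 14: prefix='0' (no match yet)
Bit 15: prefix='01' -> emit 'p', reset
Bit 16: prefix='1' -> emit 'a', reset

Answer: pajpajjjpa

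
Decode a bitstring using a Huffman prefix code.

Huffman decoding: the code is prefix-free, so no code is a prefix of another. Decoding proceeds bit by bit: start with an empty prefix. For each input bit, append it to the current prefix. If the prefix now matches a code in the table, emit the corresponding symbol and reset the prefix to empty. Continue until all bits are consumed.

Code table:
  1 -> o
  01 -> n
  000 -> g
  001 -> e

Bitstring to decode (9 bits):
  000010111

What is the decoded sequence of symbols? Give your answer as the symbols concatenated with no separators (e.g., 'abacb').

Answer: gnnoo

Derivation:
Bit 0: prefix='0' (no match yet)
Bit 1: prefix='00' (no match yet)
Bit 2: prefix='000' -> emit 'g', reset
Bit 3: prefix='0' (no match yet)
Bit 4: prefix='01' -> emit 'n', reset
Bit 5: prefix='0' (no match yet)
Bit 6: prefix='01' -> emit 'n', reset
Bit 7: prefix='1' -> emit 'o', reset
Bit 8: prefix='1' -> emit 'o', reset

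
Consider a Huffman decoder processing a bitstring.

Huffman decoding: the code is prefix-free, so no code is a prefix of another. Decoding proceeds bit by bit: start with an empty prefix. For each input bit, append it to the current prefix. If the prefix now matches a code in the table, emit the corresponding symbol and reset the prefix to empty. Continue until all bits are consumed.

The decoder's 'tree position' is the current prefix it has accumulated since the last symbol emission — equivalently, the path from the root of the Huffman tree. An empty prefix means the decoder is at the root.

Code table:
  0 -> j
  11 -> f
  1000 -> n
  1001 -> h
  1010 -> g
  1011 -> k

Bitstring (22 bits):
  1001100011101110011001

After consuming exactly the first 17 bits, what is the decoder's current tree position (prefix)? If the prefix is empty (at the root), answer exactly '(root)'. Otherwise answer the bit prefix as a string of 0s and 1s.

Bit 0: prefix='1' (no match yet)
Bit 1: prefix='10' (no match yet)
Bit 2: prefix='100' (no match yet)
Bit 3: prefix='1001' -> emit 'h', reset
Bit 4: prefix='1' (no match yet)
Bit 5: prefix='10' (no match yet)
Bit 6: prefix='100' (no match yet)
Bit 7: prefix='1000' -> emit 'n', reset
Bit 8: prefix='1' (no match yet)
Bit 9: prefix='11' -> emit 'f', reset
Bit 10: prefix='1' (no match yet)
Bit 11: prefix='10' (no match yet)
Bit 12: prefix='101' (no match yet)
Bit 13: prefix='1011' -> emit 'k', reset
Bit 14: prefix='1' (no match yet)
Bit 15: prefix='10' (no match yet)
Bit 16: prefix='100' (no match yet)

Answer: 100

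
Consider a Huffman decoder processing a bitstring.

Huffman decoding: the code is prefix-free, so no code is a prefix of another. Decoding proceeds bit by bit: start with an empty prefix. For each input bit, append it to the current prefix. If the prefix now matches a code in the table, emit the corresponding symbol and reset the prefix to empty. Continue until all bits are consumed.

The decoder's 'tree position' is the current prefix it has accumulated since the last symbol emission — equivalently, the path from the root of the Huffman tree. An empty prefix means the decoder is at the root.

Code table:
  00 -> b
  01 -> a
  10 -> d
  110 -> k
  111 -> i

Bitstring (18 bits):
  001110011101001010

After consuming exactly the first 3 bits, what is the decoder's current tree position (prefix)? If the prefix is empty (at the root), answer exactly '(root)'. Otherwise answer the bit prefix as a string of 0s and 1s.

Answer: 1

Derivation:
Bit 0: prefix='0' (no match yet)
Bit 1: prefix='00' -> emit 'b', reset
Bit 2: prefix='1' (no match yet)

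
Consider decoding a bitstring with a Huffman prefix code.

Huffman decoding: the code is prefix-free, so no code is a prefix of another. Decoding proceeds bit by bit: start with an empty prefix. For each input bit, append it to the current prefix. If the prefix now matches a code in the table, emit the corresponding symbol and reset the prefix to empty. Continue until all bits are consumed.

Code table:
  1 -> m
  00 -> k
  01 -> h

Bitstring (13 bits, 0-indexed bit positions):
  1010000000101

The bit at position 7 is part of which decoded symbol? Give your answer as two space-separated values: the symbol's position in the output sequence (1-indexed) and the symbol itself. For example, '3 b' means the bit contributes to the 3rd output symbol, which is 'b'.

Answer: 5 k

Derivation:
Bit 0: prefix='1' -> emit 'm', reset
Bit 1: prefix='0' (no match yet)
Bit 2: prefix='01' -> emit 'h', reset
Bit 3: prefix='0' (no match yet)
Bit 4: prefix='00' -> emit 'k', reset
Bit 5: prefix='0' (no match yet)
Bit 6: prefix='00' -> emit 'k', reset
Bit 7: prefix='0' (no match yet)
Bit 8: prefix='00' -> emit 'k', reset
Bit 9: prefix='0' (no match yet)
Bit 10: prefix='01' -> emit 'h', reset
Bit 11: prefix='0' (no match yet)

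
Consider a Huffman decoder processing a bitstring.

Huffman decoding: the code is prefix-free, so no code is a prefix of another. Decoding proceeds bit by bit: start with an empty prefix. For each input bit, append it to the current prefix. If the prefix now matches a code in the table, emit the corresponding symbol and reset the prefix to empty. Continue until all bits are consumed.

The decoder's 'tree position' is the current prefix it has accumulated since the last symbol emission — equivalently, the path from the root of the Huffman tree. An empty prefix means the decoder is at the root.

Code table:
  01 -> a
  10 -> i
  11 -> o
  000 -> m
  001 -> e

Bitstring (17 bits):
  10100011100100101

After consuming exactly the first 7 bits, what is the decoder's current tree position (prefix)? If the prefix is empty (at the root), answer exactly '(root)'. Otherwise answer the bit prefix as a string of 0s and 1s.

Answer: (root)

Derivation:
Bit 0: prefix='1' (no match yet)
Bit 1: prefix='10' -> emit 'i', reset
Bit 2: prefix='1' (no match yet)
Bit 3: prefix='10' -> emit 'i', reset
Bit 4: prefix='0' (no match yet)
Bit 5: prefix='00' (no match yet)
Bit 6: prefix='001' -> emit 'e', reset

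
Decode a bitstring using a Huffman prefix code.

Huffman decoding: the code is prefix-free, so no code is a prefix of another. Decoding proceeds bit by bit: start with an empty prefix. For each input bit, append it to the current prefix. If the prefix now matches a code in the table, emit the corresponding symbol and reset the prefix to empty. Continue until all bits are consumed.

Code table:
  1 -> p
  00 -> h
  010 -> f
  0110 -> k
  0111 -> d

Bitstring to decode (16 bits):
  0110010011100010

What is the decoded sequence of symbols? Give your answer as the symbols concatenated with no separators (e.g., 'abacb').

Bit 0: prefix='0' (no match yet)
Bit 1: prefix='01' (no match yet)
Bit 2: prefix='011' (no match yet)
Bit 3: prefix='0110' -> emit 'k', reset
Bit 4: prefix='0' (no match yet)
Bit 5: prefix='01' (no match yet)
Bit 6: prefix='010' -> emit 'f', reset
Bit 7: prefix='0' (no match yet)
Bit 8: prefix='01' (no match yet)
Bit 9: prefix='011' (no match yet)
Bit 10: prefix='0111' -> emit 'd', reset
Bit 11: prefix='0' (no match yet)
Bit 12: prefix='00' -> emit 'h', reset
Bit 13: prefix='0' (no match yet)
Bit 14: prefix='01' (no match yet)
Bit 15: prefix='010' -> emit 'f', reset

Answer: kfdhf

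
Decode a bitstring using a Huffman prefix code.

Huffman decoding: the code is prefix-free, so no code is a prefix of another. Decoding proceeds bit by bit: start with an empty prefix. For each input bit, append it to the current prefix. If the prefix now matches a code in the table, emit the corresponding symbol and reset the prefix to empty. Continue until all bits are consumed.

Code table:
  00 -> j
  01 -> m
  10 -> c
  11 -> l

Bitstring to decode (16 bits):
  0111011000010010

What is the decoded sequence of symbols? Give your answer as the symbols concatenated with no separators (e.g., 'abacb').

Answer: mlmcjmjc

Derivation:
Bit 0: prefix='0' (no match yet)
Bit 1: prefix='01' -> emit 'm', reset
Bit 2: prefix='1' (no match yet)
Bit 3: prefix='11' -> emit 'l', reset
Bit 4: prefix='0' (no match yet)
Bit 5: prefix='01' -> emit 'm', reset
Bit 6: prefix='1' (no match yet)
Bit 7: prefix='10' -> emit 'c', reset
Bit 8: prefix='0' (no match yet)
Bit 9: prefix='00' -> emit 'j', reset
Bit 10: prefix='0' (no match yet)
Bit 11: prefix='01' -> emit 'm', reset
Bit 12: prefix='0' (no match yet)
Bit 13: prefix='00' -> emit 'j', reset
Bit 14: prefix='1' (no match yet)
Bit 15: prefix='10' -> emit 'c', reset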